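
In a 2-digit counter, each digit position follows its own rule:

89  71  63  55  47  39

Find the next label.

First digit — −1 each step, mod 10: 8, 7, 6, 5, 4, 3 → 2.
Second digit — +2 each step, mod 10: 9, 1, 3, 5, 7, 9 → 1.
Putting it together: 21.

21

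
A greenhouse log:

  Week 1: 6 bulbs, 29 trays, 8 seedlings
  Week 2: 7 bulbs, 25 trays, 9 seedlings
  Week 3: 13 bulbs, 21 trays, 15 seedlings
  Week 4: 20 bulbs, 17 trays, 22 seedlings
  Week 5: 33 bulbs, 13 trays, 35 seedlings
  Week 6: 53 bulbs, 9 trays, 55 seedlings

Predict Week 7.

86 bulbs, 5 trays, 88 seedlings

Bulbs: each term is the sum of the two before it, so 6, 7, 13, 20, 33, 53 → 86.
Trays: −4 each step, so 29, 25, 21, 17, 13, 9 → 5.
Seedlings: 8, 9, 15, 22, 35, 55 → 88 (always 2 more than the bulbs).
Putting it together: 86 bulbs, 5 trays, 88 seedlings.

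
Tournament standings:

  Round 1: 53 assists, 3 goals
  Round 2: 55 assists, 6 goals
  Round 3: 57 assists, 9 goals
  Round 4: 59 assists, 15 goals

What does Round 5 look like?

Assists: 53, 55, 57, 59 → 61 (+2 each step).
Goals: each term is the sum of the two before it; 3, 6, 9, 15 → 24.
So the next record is 61 assists, 24 goals.

61 assists, 24 goals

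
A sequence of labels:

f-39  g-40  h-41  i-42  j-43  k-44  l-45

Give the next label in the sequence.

For the letter, letters move forward 1 place in the alphabet: f, g, h, i, j, k, l → m.
Second component — +1 each step: 39, 40, 41, 42, 43, 44, 45 → 46.
Combining the parts gives m-46.

m-46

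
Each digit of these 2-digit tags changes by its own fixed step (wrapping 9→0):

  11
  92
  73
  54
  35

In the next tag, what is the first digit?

First digit: 1, 9, 7, 5, 3 → 1 (−2 each step, mod 10).

1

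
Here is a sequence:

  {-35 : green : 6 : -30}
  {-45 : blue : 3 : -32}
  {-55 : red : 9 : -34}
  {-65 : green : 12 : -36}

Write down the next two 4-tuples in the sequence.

For the first part, −10 each step: -35, -45, -55, -65 → -75 → -85.
For the colour, repeats green → blue → red: green, blue, red, green → blue → red.
Third part: each term is the sum of the two before it, so 6, 3, 9, 12 → 21 → 33.
Fourth part goes -30, -32, -34, -36 → -38 → -40 (−2 each step).
Putting the parts together: {-75 : blue : 21 : -38} and then {-85 : red : 33 : -40}.

{-75 : blue : 21 : -38}, {-85 : red : 33 : -40}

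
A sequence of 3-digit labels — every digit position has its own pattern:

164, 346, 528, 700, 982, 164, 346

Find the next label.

First digit: +2 each step, mod 10; 1, 3, 5, 7, 9, 1, 3 → 5.
Second digit goes 6, 4, 2, 0, 8, 6, 4 → 2 (−2 each step, mod 10).
Third digit: 4, 6, 8, 0, 2, 4, 6 → 8 (+2 each step, mod 10).
Putting it together: 528.

528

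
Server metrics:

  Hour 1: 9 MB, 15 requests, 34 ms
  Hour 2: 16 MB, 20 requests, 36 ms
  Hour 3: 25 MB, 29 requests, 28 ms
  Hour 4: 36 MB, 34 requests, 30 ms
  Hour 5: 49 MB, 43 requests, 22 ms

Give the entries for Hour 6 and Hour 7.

64 MB, 48 requests, 24 ms; 81 MB, 57 requests, 16 ms

MB — perfect squares: 3², 4², 5², …: 9, 16, 25, 36, 49 → 64 → 81.
For the requests, alternating steps +5, +9, +5, +9, …: 15, 20, 29, 34, 43 → 48 → 57.
Ms — alternating steps +2, −8, +2, −8, …: 34, 36, 28, 30, 22 → 24 → 16.
Putting the parts together: 64 MB, 48 requests, 24 ms and then 81 MB, 57 requests, 16 ms.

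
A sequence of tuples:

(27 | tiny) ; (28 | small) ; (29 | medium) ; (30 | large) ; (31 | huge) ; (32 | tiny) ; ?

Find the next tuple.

First entry: 27, 28, 29, 30, 31, 32 → 33 (+1 each step).
For the size, repeats tiny → small → medium → large → huge: tiny, small, medium, large, huge, tiny → small.
Putting it together: (33 | small).

(33 | small)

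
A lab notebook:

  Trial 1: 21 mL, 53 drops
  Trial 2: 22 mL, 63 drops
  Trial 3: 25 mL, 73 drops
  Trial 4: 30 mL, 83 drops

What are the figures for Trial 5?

37 mL, 93 drops

ML goes 21, 22, 25, 30 → 37 (differences are 1, 3, 5, … (increasing by 2 each time)).
Drops goes 53, 63, 73, 83 → 93 (+10 each step).
So the next record is 37 mL, 93 drops.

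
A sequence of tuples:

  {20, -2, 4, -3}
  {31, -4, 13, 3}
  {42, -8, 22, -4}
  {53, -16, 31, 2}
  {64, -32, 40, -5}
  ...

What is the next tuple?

{75, -64, 49, 1}

First component: 20, 31, 42, 53, 64 → 75 (+11 each step).
For the second component, ×2 each step: -2, -4, -8, -16, -32 → -64.
Third component: 4, 13, 22, 31, 40 → 49 (+9 each step).
Fourth component: alternating steps +6, −7, +6, −7, …, so -3, 3, -4, 2, -5 → 1.
Combining the parts gives {75, -64, 49, 1}.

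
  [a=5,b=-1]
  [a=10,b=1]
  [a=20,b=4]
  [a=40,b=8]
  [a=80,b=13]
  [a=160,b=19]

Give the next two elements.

A — ×2 each step: 5, 10, 20, 40, 80, 160 → 320 → 640.
B: differences are 2, 3, 4, … (increasing by 1 each time), so -1, 1, 4, 8, 13, 19 → 26 → 34.
Putting the parts together: [a=320,b=26] and then [a=640,b=34].

[a=320,b=26], [a=640,b=34]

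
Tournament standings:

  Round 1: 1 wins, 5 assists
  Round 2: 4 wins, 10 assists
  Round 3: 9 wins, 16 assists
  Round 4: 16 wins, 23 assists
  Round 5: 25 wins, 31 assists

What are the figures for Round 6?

Wins: perfect squares: 1², 2², 3², …, so 1, 4, 9, 16, 25 → 36.
Assists — differences are 5, 6, 7, … (increasing by 1 each time): 5, 10, 16, 23, 31 → 40.
So the next line is 36 wins, 40 assists.

36 wins, 40 assists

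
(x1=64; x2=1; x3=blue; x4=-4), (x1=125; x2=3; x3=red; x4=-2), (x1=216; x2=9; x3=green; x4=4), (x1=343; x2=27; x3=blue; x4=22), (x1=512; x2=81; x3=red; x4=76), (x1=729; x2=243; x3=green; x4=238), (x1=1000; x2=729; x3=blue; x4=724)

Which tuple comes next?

(x1=1331; x2=2187; x3=red; x4=2182)

X1: 64, 125, 216, 343, 512, 729, 1000 → 1331 (perfect cubes: 4³, 5³, 6³, …).
X2: 1, 3, 9, 27, 81, 243, 729 → 2187 (×3 each step).
X3: repeats blue → red → green, so blue, red, green, blue, red, green, blue → red.
X4: -4, -2, 4, 22, 76, 238, 724 → 2182 (always 5 less than the x2).
So the next tuple is (x1=1331; x2=2187; x3=red; x4=2182).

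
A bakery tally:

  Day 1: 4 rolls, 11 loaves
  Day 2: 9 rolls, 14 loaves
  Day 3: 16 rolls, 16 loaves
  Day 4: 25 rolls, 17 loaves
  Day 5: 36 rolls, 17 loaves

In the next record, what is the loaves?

For the rolls, perfect squares: 2², 3², 4², …: 4, 9, 16, 25, 36 → 49.
Loaves: 11, 14, 16, 17, 17 → 16 (differences are 3, 2, 1, … (decreasing by 1 each time)).

16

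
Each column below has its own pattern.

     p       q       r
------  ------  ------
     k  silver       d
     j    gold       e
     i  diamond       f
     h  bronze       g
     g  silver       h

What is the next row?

f  gold  i

Column p goes k, j, i, h, g → f (letters move back 1 place in the alphabet).
For the column q, repeats silver → gold → diamond → bronze: silver, gold, diamond, bronze, silver → gold.
Column r: d, e, f, g, h → i (letters move forward 1 place in the alphabet).
Combining the parts gives f  gold  i.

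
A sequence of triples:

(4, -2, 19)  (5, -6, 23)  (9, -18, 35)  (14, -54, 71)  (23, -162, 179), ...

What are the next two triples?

First slot goes 4, 5, 9, 14, 23 → 37 → 60 (each term is the sum of the two before it).
Second slot goes -2, -6, -18, -54, -162 → -486 → -1458 (×3 each step).
For the third slot, together with the second slot always sums to 17: 19, 23, 35, 71, 179 → 503 → 1475.
Putting the parts together: (37, -486, 503) and then (60, -1458, 1475).

(37, -486, 503), (60, -1458, 1475)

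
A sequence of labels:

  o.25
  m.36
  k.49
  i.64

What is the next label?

For the letter, letters move back 2 places in the alphabet: o, m, k, i → g.
Second component — perfect squares: 5², 6², 7², …: 25, 36, 49, 64 → 81.
So the next label is g.81.

g.81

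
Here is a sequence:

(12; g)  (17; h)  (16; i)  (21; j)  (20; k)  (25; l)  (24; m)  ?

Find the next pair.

For the first component, alternating steps +5, −1, +5, −1, …: 12, 17, 16, 21, 20, 25, 24 → 29.
Letter goes g, h, i, j, k, l, m → n (letters move forward 1 place in the alphabet).
Combining the parts gives (29; n).

(29; n)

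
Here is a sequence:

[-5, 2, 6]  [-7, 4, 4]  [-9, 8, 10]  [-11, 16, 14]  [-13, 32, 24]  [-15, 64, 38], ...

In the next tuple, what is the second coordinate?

For the second coordinate, ×2 each step: 2, 4, 8, 16, 32, 64 → 128.

128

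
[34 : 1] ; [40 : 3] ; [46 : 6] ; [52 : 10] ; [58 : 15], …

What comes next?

[64 : 21]

First entry: +6 each step; 34, 40, 46, 52, 58 → 64.
Second entry: differences are 2, 3, 4, … (increasing by 1 each time); 1, 3, 6, 10, 15 → 21.
Putting it together: [64 : 21].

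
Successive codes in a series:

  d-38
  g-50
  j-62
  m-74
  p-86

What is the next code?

s-98

Letter: d, g, j, m, p → s (letters move forward 3 places in the alphabet).
Second component: 38, 50, 62, 74, 86 → 98 (+12 each step).
Combining the parts gives s-98.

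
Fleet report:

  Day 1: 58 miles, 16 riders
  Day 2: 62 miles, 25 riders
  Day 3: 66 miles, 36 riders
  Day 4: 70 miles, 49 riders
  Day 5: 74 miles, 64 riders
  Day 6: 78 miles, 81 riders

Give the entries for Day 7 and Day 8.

Miles: +4 each step, so 58, 62, 66, 70, 74, 78 → 82 → 86.
Riders — perfect squares: 4², 5², 6², …: 16, 25, 36, 49, 64, 81 → 100 → 121.
So the next two lines are 82 miles, 100 riders and 86 miles, 121 riders.

82 miles, 100 riders; 86 miles, 121 riders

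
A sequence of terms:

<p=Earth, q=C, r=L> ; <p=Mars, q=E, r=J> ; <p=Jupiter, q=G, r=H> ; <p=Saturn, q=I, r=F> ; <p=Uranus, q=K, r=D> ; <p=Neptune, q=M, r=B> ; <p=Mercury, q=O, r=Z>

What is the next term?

<p=Venus, q=Q, r=X>

P: runs through the planets Mercury→Neptune, so Earth, Mars, Jupiter, Saturn, Uranus, Neptune, Mercury → Venus.
Q: letters move forward 2 places in the alphabet, so C, E, G, I, K, M, O → Q.
R: L, J, H, F, D, B, Z → X (letters move back 2 places in the alphabet, wrapping A→Z).
Putting it together: <p=Venus, q=Q, r=X>.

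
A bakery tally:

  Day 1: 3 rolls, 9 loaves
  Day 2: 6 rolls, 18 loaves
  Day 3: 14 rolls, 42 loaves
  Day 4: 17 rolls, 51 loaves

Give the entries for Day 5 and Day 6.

For the rolls, alternating steps +3, +8, +3, +8, …: 3, 6, 14, 17 → 25 → 28.
Loaves: 9, 18, 42, 51 → 75 → 84 (always 3 × the rolls).
So the next two records are 25 rolls, 75 loaves and 28 rolls, 84 loaves.

25 rolls, 75 loaves; 28 rolls, 84 loaves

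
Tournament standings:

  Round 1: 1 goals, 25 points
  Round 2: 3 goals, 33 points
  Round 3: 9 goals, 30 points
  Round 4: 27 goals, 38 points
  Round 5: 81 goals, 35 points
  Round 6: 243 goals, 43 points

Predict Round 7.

Goals goes 1, 3, 9, 27, 81, 243 → 729 (×3 each step).
Points — alternating steps +8, −3, +8, −3, …: 25, 33, 30, 38, 35, 43 → 40.
Combining the parts gives 729 goals, 40 points.

729 goals, 40 points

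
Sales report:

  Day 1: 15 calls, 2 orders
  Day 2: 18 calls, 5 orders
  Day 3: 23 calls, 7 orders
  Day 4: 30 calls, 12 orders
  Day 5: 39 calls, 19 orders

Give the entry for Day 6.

Calls: differences are 3, 5, 7, … (increasing by 2 each time), so 15, 18, 23, 30, 39 → 50.
Orders — each term is the sum of the two before it: 2, 5, 7, 12, 19 → 31.
So the next record is 50 calls, 31 orders.

50 calls, 31 orders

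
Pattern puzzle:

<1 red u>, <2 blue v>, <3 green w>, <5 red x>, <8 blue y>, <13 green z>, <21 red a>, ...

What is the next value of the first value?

34

First value goes 1, 2, 3, 5, 8, 13, 21 → 34 (each term is the sum of the two before it).
Colour: red, blue, green, red, blue, green, red → blue (repeats red → blue → green).
Letter: u, v, w, x, y, z, a → b (letters move forward 1 place in the alphabet, wrapping Z→A).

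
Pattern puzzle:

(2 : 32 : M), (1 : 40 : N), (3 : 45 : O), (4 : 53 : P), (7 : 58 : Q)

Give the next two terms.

(11 : 66 : R), (18 : 71 : S)

First part goes 2, 1, 3, 4, 7 → 11 → 18 (each term is the sum of the two before it).
Second part — alternating steps +8, +5, +8, +5, …: 32, 40, 45, 53, 58 → 66 → 71.
Letter goes M, N, O, P, Q → R → S (letters move forward 1 place in the alphabet).
Putting the parts together: (11 : 66 : R) and then (18 : 71 : S).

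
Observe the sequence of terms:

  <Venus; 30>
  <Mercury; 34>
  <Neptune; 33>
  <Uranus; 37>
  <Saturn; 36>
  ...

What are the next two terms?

<Jupiter; 40>, <Mars; 39>

Planet goes Venus, Mercury, Neptune, Uranus, Saturn → Jupiter → Mars (runs backward through the planets Mercury→Neptune).
Second entry: 30, 34, 33, 37, 36 → 40 → 39 (alternating steps +4, −1, +4, −1, …).
Putting the parts together: <Jupiter; 40> and then <Mars; 39>.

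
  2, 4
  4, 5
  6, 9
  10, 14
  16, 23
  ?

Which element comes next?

26, 37

First part — each term is the sum of the two before it: 2, 4, 6, 10, 16 → 26.
Second part goes 4, 5, 9, 14, 23 → 37 (each term is the sum of the two before it).
Combining the parts gives 26, 37.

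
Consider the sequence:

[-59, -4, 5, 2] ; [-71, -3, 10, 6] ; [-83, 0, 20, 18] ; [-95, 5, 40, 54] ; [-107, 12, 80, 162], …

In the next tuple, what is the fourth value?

486

First value — −12 each step: -59, -71, -83, -95, -107 → -119.
Second value: differences are 1, 3, 5, … (increasing by 2 each time), so -4, -3, 0, 5, 12 → 21.
Third value: ×2 each step, so 5, 10, 20, 40, 80 → 160.
Fourth value — ×3 each step: 2, 6, 18, 54, 162 → 486.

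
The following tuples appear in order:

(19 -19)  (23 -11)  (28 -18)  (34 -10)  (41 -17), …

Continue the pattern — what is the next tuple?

(49 -9)

First coordinate: differences are 4, 5, 6, … (increasing by 1 each time); 19, 23, 28, 34, 41 → 49.
Second coordinate: alternating steps +8, −7, +8, −7, …; -19, -11, -18, -10, -17 → -9.
Putting it together: (49 -9).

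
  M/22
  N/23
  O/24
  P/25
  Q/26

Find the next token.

R/27

For the letter, letters move forward 1 place in the alphabet: M, N, O, P, Q → R.
Second component: +1 each step; 22, 23, 24, 25, 26 → 27.
Combining the parts gives R/27.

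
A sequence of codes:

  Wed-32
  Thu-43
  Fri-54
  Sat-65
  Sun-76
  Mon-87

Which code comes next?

Day: runs through the weekdays Mon→Sun; Wed, Thu, Fri, Sat, Sun, Mon → Tue.
Second component goes 32, 43, 54, 65, 76, 87 → 98 (+11 each step).
Combining the parts gives Tue-98.

Tue-98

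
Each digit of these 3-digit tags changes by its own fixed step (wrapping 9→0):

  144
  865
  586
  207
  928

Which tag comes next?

For the first digit, −3 each step, mod 10: 1, 8, 5, 2, 9 → 6.
Second digit: +2 each step, mod 10; 4, 6, 8, 0, 2 → 4.
Third digit: +1 each step, mod 10; 4, 5, 6, 7, 8 → 9.
Putting it together: 649.

649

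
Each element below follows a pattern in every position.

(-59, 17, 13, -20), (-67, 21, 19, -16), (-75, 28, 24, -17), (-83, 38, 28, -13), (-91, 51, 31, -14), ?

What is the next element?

First slot: −8 each step; -59, -67, -75, -83, -91 → -99.
Second slot: differences are 4, 7, 10, … (increasing by 3 each time); 17, 21, 28, 38, 51 → 67.
Third slot: differences are 6, 5, 4, … (decreasing by 1 each time), so 13, 19, 24, 28, 31 → 33.
Fourth slot: alternating steps +4, −1, +4, −1, …; -20, -16, -17, -13, -14 → -10.
So the next element is (-99, 67, 33, -10).

(-99, 67, 33, -10)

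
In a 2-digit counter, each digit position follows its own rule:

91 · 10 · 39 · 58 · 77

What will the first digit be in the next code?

For the first digit, +2 each step, mod 10: 9, 1, 3, 5, 7 → 9.

9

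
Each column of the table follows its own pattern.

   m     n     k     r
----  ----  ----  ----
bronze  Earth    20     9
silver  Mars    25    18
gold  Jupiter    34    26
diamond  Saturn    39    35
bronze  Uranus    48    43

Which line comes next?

silver  Neptune  53  52

Column m goes bronze, silver, gold, diamond, bronze → silver (repeats bronze → silver → gold → diamond).
Column n: Earth, Mars, Jupiter, Saturn, Uranus → Neptune (runs through the planets Mercury→Neptune).
Column k — alternating steps +5, +9, +5, +9, …: 20, 25, 34, 39, 48 → 53.
Column r: 9, 18, 26, 35, 43 → 52 (alternating steps +9, +8, +9, +8, …).
Putting it together: silver  Neptune  53  52.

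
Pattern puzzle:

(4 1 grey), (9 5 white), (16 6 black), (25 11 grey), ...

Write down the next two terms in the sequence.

(36 17 white), (49 28 black)

First coordinate — perfect squares: 2², 3², 4², …: 4, 9, 16, 25 → 36 → 49.
Second coordinate: each term is the sum of the two before it; 1, 5, 6, 11 → 17 → 28.
Shade goes grey, white, black, grey → white → black (repeats grey → white → black).
So the next two terms are (36 17 white) and (49 28 black).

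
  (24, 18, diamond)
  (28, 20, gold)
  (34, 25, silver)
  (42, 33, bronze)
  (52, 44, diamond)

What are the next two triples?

(64, 58, gold), (78, 75, silver)

First value: 24, 28, 34, 42, 52 → 64 → 78 (differences are 4, 6, 8, … (increasing by 2 each time)).
Second value: differences are 2, 5, 8, … (increasing by 3 each time), so 18, 20, 25, 33, 44 → 58 → 75.
Rank goes diamond, gold, silver, bronze, diamond → gold → silver (repeats diamond → gold → silver → bronze).
So the next two triples are (64, 58, gold) and (78, 75, silver).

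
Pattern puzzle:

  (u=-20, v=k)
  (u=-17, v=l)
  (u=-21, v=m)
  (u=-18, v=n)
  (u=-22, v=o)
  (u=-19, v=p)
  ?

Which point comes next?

(u=-23, v=q)

U: alternating steps +3, −4, +3, −4, …; -20, -17, -21, -18, -22, -19 → -23.
V: letters move forward 1 place in the alphabet; k, l, m, n, o, p → q.
So the next point is (u=-23, v=q).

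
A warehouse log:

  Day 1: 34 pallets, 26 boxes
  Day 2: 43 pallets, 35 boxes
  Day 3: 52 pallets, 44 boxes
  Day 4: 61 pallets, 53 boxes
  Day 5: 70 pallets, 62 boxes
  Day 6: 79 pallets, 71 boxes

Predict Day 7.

Pallets: 34, 43, 52, 61, 70, 79 → 88 (+9 each step).
Boxes: 26, 35, 44, 53, 62, 71 → 80 (always 8 less than the pallets).
Combining the parts gives 88 pallets, 80 boxes.

88 pallets, 80 boxes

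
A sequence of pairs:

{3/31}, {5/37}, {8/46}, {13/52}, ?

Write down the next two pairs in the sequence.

{21/61}, {34/67}

For the first slot, each term is the sum of the two before it: 3, 5, 8, 13 → 21 → 34.
Second slot: alternating steps +6, +9, +6, +9, …, so 31, 37, 46, 52 → 61 → 67.
Putting the parts together: {21/61} and then {34/67}.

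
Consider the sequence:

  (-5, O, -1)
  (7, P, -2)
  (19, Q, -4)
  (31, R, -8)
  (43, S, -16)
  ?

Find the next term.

First value: -5, 7, 19, 31, 43 → 55 (+12 each step).
Letter: letters move forward 1 place in the alphabet; O, P, Q, R, S → T.
Third value — ×2 each step: -1, -2, -4, -8, -16 → -32.
Combining the parts gives (55, T, -32).

(55, T, -32)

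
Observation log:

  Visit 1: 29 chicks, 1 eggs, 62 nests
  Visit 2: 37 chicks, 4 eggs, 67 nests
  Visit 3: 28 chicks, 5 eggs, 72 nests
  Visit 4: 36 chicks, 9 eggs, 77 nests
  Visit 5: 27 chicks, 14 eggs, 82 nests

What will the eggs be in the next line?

Eggs — each term is the sum of the two before it: 1, 4, 5, 9, 14 → 23.

23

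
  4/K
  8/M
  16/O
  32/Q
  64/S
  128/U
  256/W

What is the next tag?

512/Y

First component: ×2 each step; 4, 8, 16, 32, 64, 128, 256 → 512.
Letter: letters move forward 2 places in the alphabet; K, M, O, Q, S, U, W → Y.
So the next tag is 512/Y.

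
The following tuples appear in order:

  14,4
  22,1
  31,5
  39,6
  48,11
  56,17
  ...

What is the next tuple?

First value: alternating steps +8, +9, +8, +9, …; 14, 22, 31, 39, 48, 56 → 65.
Second value: each term is the sum of the two before it, so 4, 1, 5, 6, 11, 17 → 28.
Combining the parts gives 65,28.

65,28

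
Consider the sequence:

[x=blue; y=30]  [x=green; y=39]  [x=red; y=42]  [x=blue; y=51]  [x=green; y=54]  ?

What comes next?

X: blue, green, red, blue, green → red (repeats blue → green → red).
For the y, alternating steps +9, +3, +9, +3, …: 30, 39, 42, 51, 54 → 63.
Putting it together: [x=red; y=63].

[x=red; y=63]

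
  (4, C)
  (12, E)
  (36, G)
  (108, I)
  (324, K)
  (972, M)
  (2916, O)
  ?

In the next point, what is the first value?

8748

First value goes 4, 12, 36, 108, 324, 972, 2916 → 8748 (×3 each step).
For the letter, letters move forward 2 places in the alphabet: C, E, G, I, K, M, O → Q.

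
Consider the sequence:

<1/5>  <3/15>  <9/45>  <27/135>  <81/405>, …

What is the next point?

For the first value, ×3 each step: 1, 3, 9, 27, 81 → 243.
Second value: ×3 each step; 5, 15, 45, 135, 405 → 1215.
Combining the parts gives <243/1215>.

<243/1215>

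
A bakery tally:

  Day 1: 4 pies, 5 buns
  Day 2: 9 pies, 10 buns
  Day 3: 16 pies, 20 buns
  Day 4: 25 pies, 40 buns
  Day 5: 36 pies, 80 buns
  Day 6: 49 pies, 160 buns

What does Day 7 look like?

Pies — perfect squares: 2², 3², 4², …: 4, 9, 16, 25, 36, 49 → 64.
Buns goes 5, 10, 20, 40, 80, 160 → 320 (×2 each step).
Putting it together: 64 pies, 320 buns.

64 pies, 320 buns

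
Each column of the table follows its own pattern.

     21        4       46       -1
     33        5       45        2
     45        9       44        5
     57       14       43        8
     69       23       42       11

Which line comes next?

81  37  41  14

For the first component, +12 each step: 21, 33, 45, 57, 69 → 81.
Second component: 4, 5, 9, 14, 23 → 37 (each term is the sum of the two before it).
Third component goes 46, 45, 44, 43, 42 → 41 (−1 each step).
For the fourth component, +3 each step: -1, 2, 5, 8, 11 → 14.
Putting it together: 81  37  41  14.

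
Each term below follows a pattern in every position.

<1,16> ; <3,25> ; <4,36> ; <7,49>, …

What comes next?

First value: each term is the sum of the two before it, so 1, 3, 4, 7 → 11.
For the second value, perfect squares: 4², 5², 6², …: 16, 25, 36, 49 → 64.
So the next term is <11,64>.

<11,64>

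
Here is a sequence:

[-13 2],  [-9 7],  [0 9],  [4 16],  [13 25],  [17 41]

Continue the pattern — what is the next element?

[26 66]

First coordinate — alternating steps +4, +9, +4, +9, …: -13, -9, 0, 4, 13, 17 → 26.
For the second coordinate, each term is the sum of the two before it: 2, 7, 9, 16, 25, 41 → 66.
Putting it together: [26 66].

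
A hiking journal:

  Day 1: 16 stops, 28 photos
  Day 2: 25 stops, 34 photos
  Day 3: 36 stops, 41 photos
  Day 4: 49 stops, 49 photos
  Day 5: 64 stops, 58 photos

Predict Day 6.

For the stops, perfect squares: 4², 5², 6², …: 16, 25, 36, 49, 64 → 81.
For the photos, differences are 6, 7, 8, … (increasing by 1 each time): 28, 34, 41, 49, 58 → 68.
Putting it together: 81 stops, 68 photos.

81 stops, 68 photos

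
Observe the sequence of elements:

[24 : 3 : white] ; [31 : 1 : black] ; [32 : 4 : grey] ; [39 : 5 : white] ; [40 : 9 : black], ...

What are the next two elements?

First part — alternating steps +7, +1, +7, +1, …: 24, 31, 32, 39, 40 → 47 → 48.
Second part: each term is the sum of the two before it; 3, 1, 4, 5, 9 → 14 → 23.
Shade: repeats white → black → grey; white, black, grey, white, black → grey → white.
Putting the parts together: [47 : 14 : grey] and then [48 : 23 : white].

[47 : 14 : grey], [48 : 23 : white]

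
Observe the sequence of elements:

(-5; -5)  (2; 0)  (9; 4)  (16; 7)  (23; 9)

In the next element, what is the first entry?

First entry: +7 each step, so -5, 2, 9, 16, 23 → 30.

30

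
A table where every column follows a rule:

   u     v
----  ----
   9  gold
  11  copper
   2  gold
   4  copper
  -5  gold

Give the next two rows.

-3  copper; -12  gold

Column u: 9, 11, 2, 4, -5 → -3 → -12 (alternating steps +2, −9, +2, −9, …).
Column v: gold, copper, gold, copper, gold → copper → gold (alternates gold ↔ copper).
Putting the parts together: -3  copper and then -12  gold.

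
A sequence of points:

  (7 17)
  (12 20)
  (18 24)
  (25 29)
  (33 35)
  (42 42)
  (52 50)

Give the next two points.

First entry — differences are 5, 6, 7, … (increasing by 1 each time): 7, 12, 18, 25, 33, 42, 52 → 63 → 75.
Second entry: differences are 3, 4, 5, … (increasing by 1 each time), so 17, 20, 24, 29, 35, 42, 50 → 59 → 69.
Putting the parts together: (63 59) and then (75 69).

(63 59), (75 69)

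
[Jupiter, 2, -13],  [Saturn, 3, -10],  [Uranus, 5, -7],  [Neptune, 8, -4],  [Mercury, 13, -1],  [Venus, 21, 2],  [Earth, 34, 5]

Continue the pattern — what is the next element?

[Mars, 55, 8]

Planet: runs through the planets Mercury→Neptune; Jupiter, Saturn, Uranus, Neptune, Mercury, Venus, Earth → Mars.
Second slot goes 2, 3, 5, 8, 13, 21, 34 → 55 (each term is the sum of the two before it).
For the third slot, +3 each step: -13, -10, -7, -4, -1, 2, 5 → 8.
Putting it together: [Mars, 55, 8].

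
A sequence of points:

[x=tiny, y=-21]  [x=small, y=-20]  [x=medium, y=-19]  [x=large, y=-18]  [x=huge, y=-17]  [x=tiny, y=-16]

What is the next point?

X — repeats tiny → small → medium → large → huge: tiny, small, medium, large, huge, tiny → small.
Y: -21, -20, -19, -18, -17, -16 → -15 (+1 each step).
Combining the parts gives [x=small, y=-15].

[x=small, y=-15]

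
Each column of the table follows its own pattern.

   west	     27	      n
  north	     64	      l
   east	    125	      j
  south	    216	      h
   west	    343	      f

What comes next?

Direction: repeats west → north → east → south; west, north, east, south, west → north.
Second component goes 27, 64, 125, 216, 343 → 512 (perfect cubes: 3³, 4³, 5³, …).
Letter: letters move back 2 places in the alphabet, so n, l, j, h, f → d.
Putting it together: north  512  d.

north  512  d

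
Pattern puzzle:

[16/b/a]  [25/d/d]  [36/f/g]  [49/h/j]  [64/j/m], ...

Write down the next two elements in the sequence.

[81/l/p], [100/n/s]

First component: perfect squares: 4², 5², 6², …, so 16, 25, 36, 49, 64 → 81 → 100.
First letter: letters move forward 2 places in the alphabet, so b, d, f, h, j → l → n.
For the second letter, letters move forward 3 places in the alphabet: a, d, g, j, m → p → s.
Putting the parts together: [81/l/p] and then [100/n/s].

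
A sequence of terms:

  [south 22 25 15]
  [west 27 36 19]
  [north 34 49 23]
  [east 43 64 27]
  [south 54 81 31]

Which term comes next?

For the direction, repeats south → west → north → east: south, west, north, east, south → west.
Second part: differences are 5, 7, 9, … (increasing by 2 each time), so 22, 27, 34, 43, 54 → 67.
Third part: 25, 36, 49, 64, 81 → 100 (perfect squares: 5², 6², 7², …).
For the fourth part, +4 each step: 15, 19, 23, 27, 31 → 35.
Putting it together: [west 67 100 35].

[west 67 100 35]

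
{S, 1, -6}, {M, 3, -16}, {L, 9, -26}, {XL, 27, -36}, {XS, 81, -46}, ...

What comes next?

For the size, runs through clothing sizes XS→XL: S, M, L, XL, XS → S.
Second slot — ×3 each step: 1, 3, 9, 27, 81 → 243.
Third slot: -6, -16, -26, -36, -46 → -56 (−10 each step).
Putting it together: {S, 243, -56}.

{S, 243, -56}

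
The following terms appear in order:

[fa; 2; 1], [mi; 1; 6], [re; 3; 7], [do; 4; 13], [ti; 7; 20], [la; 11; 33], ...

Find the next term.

[sol; 18; 53]

Note: fa, mi, re, do, ti, la → sol (runs backward through the solfège scale do→ti).
Second slot: 2, 1, 3, 4, 7, 11 → 18 (each term is the sum of the two before it).
For the third slot, each term is the sum of the two before it: 1, 6, 7, 13, 20, 33 → 53.
So the next term is [sol; 18; 53].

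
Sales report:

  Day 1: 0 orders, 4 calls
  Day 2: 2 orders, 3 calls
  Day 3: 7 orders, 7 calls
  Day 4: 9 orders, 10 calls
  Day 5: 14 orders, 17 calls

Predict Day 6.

Orders — alternating steps +2, +5, +2, +5, …: 0, 2, 7, 9, 14 → 16.
Calls goes 4, 3, 7, 10, 17 → 27 (each term is the sum of the two before it).
Putting it together: 16 orders, 27 calls.

16 orders, 27 calls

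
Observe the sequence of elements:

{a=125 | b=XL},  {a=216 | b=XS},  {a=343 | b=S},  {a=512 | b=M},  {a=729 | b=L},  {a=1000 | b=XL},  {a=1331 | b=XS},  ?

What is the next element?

{a=1728 | b=S}

A: perfect cubes: 5³, 6³, 7³, …; 125, 216, 343, 512, 729, 1000, 1331 → 1728.
B — repeats XL → XS → S → M → L: XL, XS, S, M, L, XL, XS → S.
Combining the parts gives {a=1728 | b=S}.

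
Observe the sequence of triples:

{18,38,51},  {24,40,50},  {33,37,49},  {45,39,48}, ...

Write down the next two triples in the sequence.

{60,36,47}, {78,38,46}

First slot goes 18, 24, 33, 45 → 60 → 78 (differences are 6, 9, 12, … (increasing by 3 each time)).
Second slot: alternating steps +2, −3, +2, −3, …; 38, 40, 37, 39 → 36 → 38.
For the third slot, −1 each step: 51, 50, 49, 48 → 47 → 46.
So the next two triples are {60,36,47} and {78,38,46}.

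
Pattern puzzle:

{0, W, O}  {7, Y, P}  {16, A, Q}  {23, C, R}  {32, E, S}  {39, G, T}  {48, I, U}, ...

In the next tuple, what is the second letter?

V

Second letter goes O, P, Q, R, S, T, U → V (letters move forward 1 place in the alphabet).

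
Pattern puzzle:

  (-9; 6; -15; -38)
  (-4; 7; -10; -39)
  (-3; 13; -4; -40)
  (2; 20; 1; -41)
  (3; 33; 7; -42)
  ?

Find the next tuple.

First part: -9, -4, -3, 2, 3 → 8 (alternating steps +5, +1, +5, +1, …).
Second part: 6, 7, 13, 20, 33 → 53 (each term is the sum of the two before it).
Third part: alternating steps +5, +6, +5, +6, …; -15, -10, -4, 1, 7 → 12.
Fourth part — −1 each step: -38, -39, -40, -41, -42 → -43.
Combining the parts gives (8; 53; 12; -43).

(8; 53; 12; -43)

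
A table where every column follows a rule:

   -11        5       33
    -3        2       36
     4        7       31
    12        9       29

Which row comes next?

19  16  22

First component — alternating steps +8, +7, +8, +7, …: -11, -3, 4, 12 → 19.
Second component goes 5, 2, 7, 9 → 16 (each term is the sum of the two before it).
Third component: 33, 36, 31, 29 → 22 (together with the second component always sums to 38).
Combining the parts gives 19  16  22.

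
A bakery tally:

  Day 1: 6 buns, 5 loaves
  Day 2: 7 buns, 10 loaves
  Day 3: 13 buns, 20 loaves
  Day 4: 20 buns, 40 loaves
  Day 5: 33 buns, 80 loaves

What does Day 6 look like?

53 buns, 160 loaves

Buns — each term is the sum of the two before it: 6, 7, 13, 20, 33 → 53.
Loaves: ×2 each step, so 5, 10, 20, 40, 80 → 160.
So the next line is 53 buns, 160 loaves.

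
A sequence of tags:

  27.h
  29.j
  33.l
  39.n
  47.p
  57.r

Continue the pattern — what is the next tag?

First component: 27, 29, 33, 39, 47, 57 → 69 (differences are 2, 4, 6, … (increasing by 2 each time)).
For the letter, letters move forward 2 places in the alphabet: h, j, l, n, p, r → t.
So the next tag is 69.t.

69.t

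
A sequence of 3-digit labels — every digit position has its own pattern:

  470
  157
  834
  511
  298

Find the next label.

975

For the first digit, −3 each step, mod 10: 4, 1, 8, 5, 2 → 9.
Second digit: −2 each step, mod 10, so 7, 5, 3, 1, 9 → 7.
Third digit: 0, 7, 4, 1, 8 → 5 (−3 each step, mod 10).
Combining the parts gives 975.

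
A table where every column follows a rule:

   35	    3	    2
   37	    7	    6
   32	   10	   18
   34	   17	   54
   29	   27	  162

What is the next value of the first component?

31

First component: alternating steps +2, −5, +2, −5, …; 35, 37, 32, 34, 29 → 31.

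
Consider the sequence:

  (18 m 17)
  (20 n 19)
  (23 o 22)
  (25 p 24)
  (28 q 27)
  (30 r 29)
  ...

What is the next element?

(33 s 32)

First entry goes 18, 20, 23, 25, 28, 30 → 33 (alternating steps +2, +3, +2, +3, …).
Letter: letters move forward 1 place in the alphabet; m, n, o, p, q, r → s.
Third entry — always 1 less than the first entry: 17, 19, 22, 24, 27, 29 → 32.
So the next element is (33 s 32).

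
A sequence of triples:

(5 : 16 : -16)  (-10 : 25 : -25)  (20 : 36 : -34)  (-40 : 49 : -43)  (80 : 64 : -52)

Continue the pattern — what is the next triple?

(-160 : 81 : -61)

First component: ×(-2) each step; 5, -10, 20, -40, 80 → -160.
Second component: 16, 25, 36, 49, 64 → 81 (perfect squares: 4², 5², 6², …).
For the third component, −9 each step: -16, -25, -34, -43, -52 → -61.
Combining the parts gives (-160 : 81 : -61).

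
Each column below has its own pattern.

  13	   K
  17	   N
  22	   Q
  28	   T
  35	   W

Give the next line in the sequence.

First component: 13, 17, 22, 28, 35 → 43 (differences are 4, 5, 6, … (increasing by 1 each time)).
Letter goes K, N, Q, T, W → Z (letters move forward 3 places in the alphabet).
Combining the parts gives 43  Z.

43  Z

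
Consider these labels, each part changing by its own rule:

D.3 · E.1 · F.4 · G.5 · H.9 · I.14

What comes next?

J.23

Letter: letters move forward 1 place in the alphabet; D, E, F, G, H, I → J.
Second component — each term is the sum of the two before it: 3, 1, 4, 5, 9, 14 → 23.
Combining the parts gives J.23.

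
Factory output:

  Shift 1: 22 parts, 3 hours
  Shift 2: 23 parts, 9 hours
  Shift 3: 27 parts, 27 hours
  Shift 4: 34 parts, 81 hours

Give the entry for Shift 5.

44 parts, 243 hours

Parts — differences are 1, 4, 7, … (increasing by 3 each time): 22, 23, 27, 34 → 44.
Hours: 3, 9, 27, 81 → 243 (×3 each step).
Combining the parts gives 44 parts, 243 hours.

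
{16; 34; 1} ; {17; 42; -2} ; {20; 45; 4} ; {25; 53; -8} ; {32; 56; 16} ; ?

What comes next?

{41; 64; -32}

First component: 16, 17, 20, 25, 32 → 41 (differences are 1, 3, 5, … (increasing by 2 each time)).
Second component: alternating steps +8, +3, +8, +3, …; 34, 42, 45, 53, 56 → 64.
Third component: 1, -2, 4, -8, 16 → -32 (×(-2) each step).
Combining the parts gives {41; 64; -32}.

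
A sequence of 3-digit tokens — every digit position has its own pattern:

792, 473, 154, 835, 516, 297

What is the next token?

978

First digit: −3 each step, mod 10, so 7, 4, 1, 8, 5, 2 → 9.
Second digit goes 9, 7, 5, 3, 1, 9 → 7 (−2 each step, mod 10).
For the third digit, +1 each step, mod 10: 2, 3, 4, 5, 6, 7 → 8.
Putting it together: 978.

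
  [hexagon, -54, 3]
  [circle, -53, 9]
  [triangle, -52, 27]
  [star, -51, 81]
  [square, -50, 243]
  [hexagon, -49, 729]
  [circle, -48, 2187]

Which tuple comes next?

[triangle, -47, 6561]

Shape: hexagon, circle, triangle, star, square, hexagon, circle → triangle (repeats hexagon → circle → triangle → star → square).
Second component — +1 each step: -54, -53, -52, -51, -50, -49, -48 → -47.
Third component: ×3 each step; 3, 9, 27, 81, 243, 729, 2187 → 6561.
So the next tuple is [triangle, -47, 6561].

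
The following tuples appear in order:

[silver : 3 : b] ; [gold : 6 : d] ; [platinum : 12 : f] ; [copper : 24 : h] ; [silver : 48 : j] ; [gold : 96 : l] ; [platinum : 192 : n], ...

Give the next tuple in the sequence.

Metal — repeats silver → gold → platinum → copper: silver, gold, platinum, copper, silver, gold, platinum → copper.
Second slot goes 3, 6, 12, 24, 48, 96, 192 → 384 (×2 each step).
For the letter, letters move forward 2 places in the alphabet: b, d, f, h, j, l, n → p.
So the next tuple is [copper : 384 : p].

[copper : 384 : p]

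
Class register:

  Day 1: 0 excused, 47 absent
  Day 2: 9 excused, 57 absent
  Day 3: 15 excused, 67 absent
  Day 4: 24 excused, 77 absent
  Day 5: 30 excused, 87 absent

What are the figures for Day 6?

Excused: alternating steps +9, +6, +9, +6, …; 0, 9, 15, 24, 30 → 39.
Absent: +10 each step; 47, 57, 67, 77, 87 → 97.
Combining the parts gives 39 excused, 97 absent.

39 excused, 97 absent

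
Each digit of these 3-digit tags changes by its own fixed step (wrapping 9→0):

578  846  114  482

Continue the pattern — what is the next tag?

For the first digit, +3 each step, mod 10: 5, 8, 1, 4 → 7.
For the second digit, −3 each step, mod 10: 7, 4, 1, 8 → 5.
Third digit: −2 each step, mod 10, so 8, 6, 4, 2 → 0.
Combining the parts gives 750.

750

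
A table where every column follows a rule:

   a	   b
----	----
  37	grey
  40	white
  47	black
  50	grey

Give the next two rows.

57  white; 60  black

Column a: alternating steps +3, +7, +3, +7, …, so 37, 40, 47, 50 → 57 → 60.
For the column b, repeats grey → white → black: grey, white, black, grey → white → black.
So the next two rows are 57  white and 60  black.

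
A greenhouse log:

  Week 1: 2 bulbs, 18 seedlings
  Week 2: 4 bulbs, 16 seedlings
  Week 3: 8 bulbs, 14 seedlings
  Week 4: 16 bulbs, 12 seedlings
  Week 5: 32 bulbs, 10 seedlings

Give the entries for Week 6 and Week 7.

64 bulbs, 8 seedlings; 128 bulbs, 6 seedlings

Bulbs — ×2 each step: 2, 4, 8, 16, 32 → 64 → 128.
Seedlings: 18, 16, 14, 12, 10 → 8 → 6 (−2 each step).
Putting the parts together: 64 bulbs, 8 seedlings and then 128 bulbs, 6 seedlings.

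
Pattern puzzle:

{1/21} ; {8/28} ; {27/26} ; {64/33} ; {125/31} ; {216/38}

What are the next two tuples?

{343/36}, {512/43}

First part goes 1, 8, 27, 64, 125, 216 → 343 → 512 (perfect cubes: 1³, 2³, 3³, …).
For the second part, alternating steps +7, −2, +7, −2, …: 21, 28, 26, 33, 31, 38 → 36 → 43.
So the next two tuples are {343/36} and {512/43}.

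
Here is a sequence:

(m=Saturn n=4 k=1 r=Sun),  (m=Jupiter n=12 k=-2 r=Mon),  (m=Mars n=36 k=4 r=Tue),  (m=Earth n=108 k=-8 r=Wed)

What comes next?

M: runs backward through the planets Mercury→Neptune, so Saturn, Jupiter, Mars, Earth → Venus.
N: 4, 12, 36, 108 → 324 (×3 each step).
K: ×(-2) each step, so 1, -2, 4, -8 → 16.
R — runs through the weekdays Mon→Sun: Sun, Mon, Tue, Wed → Thu.
Combining the parts gives (m=Venus n=324 k=16 r=Thu).

(m=Venus n=324 k=16 r=Thu)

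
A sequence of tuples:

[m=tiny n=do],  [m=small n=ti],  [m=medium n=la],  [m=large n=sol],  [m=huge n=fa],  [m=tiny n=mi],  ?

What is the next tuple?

M — repeats tiny → small → medium → large → huge: tiny, small, medium, large, huge, tiny → small.
N: runs backward through the solfège scale do→ti, so do, ti, la, sol, fa, mi → re.
So the next tuple is [m=small n=re].

[m=small n=re]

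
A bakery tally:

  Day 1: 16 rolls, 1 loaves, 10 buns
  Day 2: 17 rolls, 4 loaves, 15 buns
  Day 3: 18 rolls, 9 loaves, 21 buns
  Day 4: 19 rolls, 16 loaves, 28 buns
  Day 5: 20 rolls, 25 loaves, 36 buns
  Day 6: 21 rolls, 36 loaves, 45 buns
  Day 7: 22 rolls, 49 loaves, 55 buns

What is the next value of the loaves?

Rolls — +1 each step: 16, 17, 18, 19, 20, 21, 22 → 23.
Loaves: 1, 4, 9, 16, 25, 36, 49 → 64 (perfect squares: 1², 2², 3², …).
Buns — differences are 5, 6, 7, … (increasing by 1 each time): 10, 15, 21, 28, 36, 45, 55 → 66.

64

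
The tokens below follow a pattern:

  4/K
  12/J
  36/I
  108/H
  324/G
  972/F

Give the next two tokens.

2916/E, 8748/D

First component — ×3 each step: 4, 12, 36, 108, 324, 972 → 2916 → 8748.
Letter: letters move back 1 place in the alphabet, so K, J, I, H, G, F → E → D.
So the next two tokens are 2916/E and 8748/D.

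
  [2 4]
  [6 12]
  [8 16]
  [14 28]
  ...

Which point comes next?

First slot: 2, 6, 8, 14 → 22 (each term is the sum of the two before it).
Second slot: always 2 × the first slot, so 4, 12, 16, 28 → 44.
Combining the parts gives [22 44].

[22 44]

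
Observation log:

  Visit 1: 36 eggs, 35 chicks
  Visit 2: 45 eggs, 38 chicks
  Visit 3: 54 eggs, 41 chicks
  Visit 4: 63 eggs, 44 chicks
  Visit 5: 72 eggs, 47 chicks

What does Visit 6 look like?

For the eggs, +9 each step: 36, 45, 54, 63, 72 → 81.
Chicks — +3 each step: 35, 38, 41, 44, 47 → 50.
Combining the parts gives 81 eggs, 50 chicks.

81 eggs, 50 chicks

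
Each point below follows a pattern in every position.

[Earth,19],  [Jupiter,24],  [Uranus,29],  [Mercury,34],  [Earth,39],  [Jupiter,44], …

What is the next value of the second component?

49

Planet: repeats Earth → Jupiter → Uranus → Mercury; Earth, Jupiter, Uranus, Mercury, Earth, Jupiter → Uranus.
Second component: +5 each step; 19, 24, 29, 34, 39, 44 → 49.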